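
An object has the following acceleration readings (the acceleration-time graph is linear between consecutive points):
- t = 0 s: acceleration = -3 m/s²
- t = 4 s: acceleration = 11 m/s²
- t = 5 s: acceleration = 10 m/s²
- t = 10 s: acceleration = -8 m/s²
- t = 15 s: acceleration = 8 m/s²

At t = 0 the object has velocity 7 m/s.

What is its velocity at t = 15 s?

Δv equals the area under the a-t graph; then v = v₀ + Δv.
0–4 s: ½(-3 + 11)(4) = 16 m/s
4–5 s: ½(11 + 10)(1) = 10.5 m/s
5–10 s: ½(10 + -8)(5) = 5 m/s
10–15 s: ½(-8 + 8)(5) = 0 m/s
Δv = 31.5 m/s, so v(15) = 7 + (31.5) = 38.5 m/s.

38.5 m/s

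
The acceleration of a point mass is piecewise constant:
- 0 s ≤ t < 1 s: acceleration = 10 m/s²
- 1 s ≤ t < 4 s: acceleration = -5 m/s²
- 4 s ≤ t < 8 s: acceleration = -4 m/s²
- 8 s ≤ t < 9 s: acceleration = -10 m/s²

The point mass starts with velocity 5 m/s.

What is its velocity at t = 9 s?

-26 m/s

Δv equals the area under the a-t graph; then v = v₀ + Δv.
0–1 s: 10 × 1 = 10 m/s
1–4 s: -5 × 3 = -15 m/s
4–8 s: -4 × 4 = -16 m/s
8–9 s: -10 × 1 = -10 m/s
Δv = -31 m/s, so v(9) = 5 + (-31) = -26 m/s.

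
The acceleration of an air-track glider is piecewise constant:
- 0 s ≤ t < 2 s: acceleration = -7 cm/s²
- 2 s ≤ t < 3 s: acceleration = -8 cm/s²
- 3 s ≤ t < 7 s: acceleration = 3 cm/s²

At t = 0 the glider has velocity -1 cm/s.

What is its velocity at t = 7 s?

Δv equals the area under the a-t graph; then v = v₀ + Δv.
0–2 s: -7 × 2 = -14 cm/s
2–3 s: -8 × 1 = -8 cm/s
3–7 s: 3 × 4 = 12 cm/s
Δv = -10 cm/s, so v(7) = -1 + (-10) = -11 cm/s.

-11 cm/s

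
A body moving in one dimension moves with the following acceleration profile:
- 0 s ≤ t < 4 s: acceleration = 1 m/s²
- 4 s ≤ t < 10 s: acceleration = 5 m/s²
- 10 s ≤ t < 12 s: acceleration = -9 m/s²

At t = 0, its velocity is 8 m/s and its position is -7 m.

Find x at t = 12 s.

On each constant-a segment, Δv = aΔt and Δx = v₀Δt + ½aΔt²; chain segment to segment.
0–4 s: v starts 8 m/s; Δx = 8·4 + ½·1·4² = 40 m; v ends 12 m/s.
4–10 s: v starts 12 m/s; Δx = 12·6 + ½·5·6² = 162 m; v ends 42 m/s.
10–12 s: v starts 42 m/s; Δx = 42·2 + ½·-9·2² = 66 m; v ends 24 m/s.
x(12) = -7 + Σ Δx = 261 m.

261 m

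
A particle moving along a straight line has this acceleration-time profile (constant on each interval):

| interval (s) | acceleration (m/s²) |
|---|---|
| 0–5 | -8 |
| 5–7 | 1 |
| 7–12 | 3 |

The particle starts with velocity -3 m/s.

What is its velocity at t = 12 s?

-26 m/s

Δv equals the area under the a-t graph; then v = v₀ + Δv.
0–5 s: -8 × 5 = -40 m/s
5–7 s: 1 × 2 = 2 m/s
7–12 s: 3 × 5 = 15 m/s
Δv = -23 m/s, so v(12) = -3 + (-23) = -26 m/s.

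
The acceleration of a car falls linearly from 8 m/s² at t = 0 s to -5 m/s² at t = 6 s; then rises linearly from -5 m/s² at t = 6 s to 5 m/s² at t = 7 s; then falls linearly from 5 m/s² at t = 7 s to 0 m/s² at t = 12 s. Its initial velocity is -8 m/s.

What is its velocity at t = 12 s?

Δv equals the area under the a-t graph; then v = v₀ + Δv.
0–6 s: ½(8 + -5)(6) = 9 m/s
6–7 s: ½(-5 + 5)(1) = 0 m/s
7–12 s: ½(5 + 0)(5) = 12.5 m/s
Δv = 21.5 m/s, so v(12) = -8 + (21.5) = 13.5 m/s.

13.5 m/s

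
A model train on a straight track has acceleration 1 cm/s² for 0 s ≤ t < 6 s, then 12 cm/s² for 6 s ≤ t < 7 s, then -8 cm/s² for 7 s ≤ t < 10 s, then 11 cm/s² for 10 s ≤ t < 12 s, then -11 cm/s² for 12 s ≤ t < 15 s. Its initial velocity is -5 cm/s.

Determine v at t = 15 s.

Δv equals the area under the a-t graph; then v = v₀ + Δv.
0–6 s: 1 × 6 = 6 cm/s
6–7 s: 12 × 1 = 12 cm/s
7–10 s: -8 × 3 = -24 cm/s
10–12 s: 11 × 2 = 22 cm/s
12–15 s: -11 × 3 = -33 cm/s
Δv = -17 cm/s, so v(15) = -5 + (-17) = -22 cm/s.

-22 cm/s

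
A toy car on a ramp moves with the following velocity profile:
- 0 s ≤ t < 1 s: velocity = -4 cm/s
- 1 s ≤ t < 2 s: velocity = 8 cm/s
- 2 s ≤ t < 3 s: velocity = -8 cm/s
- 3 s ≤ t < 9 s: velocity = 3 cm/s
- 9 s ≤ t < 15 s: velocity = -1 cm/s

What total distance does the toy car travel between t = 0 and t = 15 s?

44 cm

Total distance travelled is ∫|v| dt — sum the magnitudes of each area piece.
0–1 s: |-4| × 1 = 4 cm
1–2 s: |8| × 1 = 8 cm
2–3 s: |-8| × 1 = 8 cm
3–9 s: |3| × 6 = 18 cm
9–15 s: |-1| × 6 = 6 cm
Total distance = 44 cm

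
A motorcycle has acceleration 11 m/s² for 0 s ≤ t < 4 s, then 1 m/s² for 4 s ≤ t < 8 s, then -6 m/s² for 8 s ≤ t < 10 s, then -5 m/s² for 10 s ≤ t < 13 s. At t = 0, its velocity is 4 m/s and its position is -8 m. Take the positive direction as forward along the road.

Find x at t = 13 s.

On each constant-a segment, Δv = aΔt and Δx = v₀Δt + ½aΔt²; chain segment to segment.
0–4 s: v starts 4 m/s; Δx = 4·4 + ½·11·4² = 104 m; v ends 48 m/s.
4–8 s: v starts 48 m/s; Δx = 48·4 + ½·1·4² = 200 m; v ends 52 m/s.
8–10 s: v starts 52 m/s; Δx = 52·2 + ½·-6·2² = 92 m; v ends 40 m/s.
10–13 s: v starts 40 m/s; Δx = 40·3 + ½·-5·3² = 97.5 m; v ends 25 m/s.
x(13) = -8 + Σ Δx = 485.5 m.

485.5 m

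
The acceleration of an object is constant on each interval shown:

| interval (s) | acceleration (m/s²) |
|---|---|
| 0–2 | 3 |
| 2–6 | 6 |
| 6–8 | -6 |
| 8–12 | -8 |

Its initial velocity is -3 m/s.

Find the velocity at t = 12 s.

Δv equals the area under the a-t graph; then v = v₀ + Δv.
0–2 s: 3 × 2 = 6 m/s
2–6 s: 6 × 4 = 24 m/s
6–8 s: -6 × 2 = -12 m/s
8–12 s: -8 × 4 = -32 m/s
Δv = -14 m/s, so v(12) = -3 + (-14) = -17 m/s.

-17 m/s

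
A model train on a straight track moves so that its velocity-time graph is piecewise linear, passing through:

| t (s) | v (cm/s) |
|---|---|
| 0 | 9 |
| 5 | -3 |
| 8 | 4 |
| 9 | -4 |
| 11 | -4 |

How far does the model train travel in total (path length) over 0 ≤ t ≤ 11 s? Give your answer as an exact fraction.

Total distance travelled is ∫|v| dt — sum the magnitudes of each area piece.
0–5 s: v = 0 at t = 3.75 s; triangle areas 16.875 + 1.875 = 18.75 cm
5–8 s: v = 0 at t = 44/7 s; triangle areas 27/14 + 24/7 = 75/14 cm
8–9 s: v = 0 at t = 8.5 s; triangle areas 1 + 1 = 2 cm
9–11 s: |-4| × 2 = 8 cm
Total distance = 955/28 cm

955/28 cm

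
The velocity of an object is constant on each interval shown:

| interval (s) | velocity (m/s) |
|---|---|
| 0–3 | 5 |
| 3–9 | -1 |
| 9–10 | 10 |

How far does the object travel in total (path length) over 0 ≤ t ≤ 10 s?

31 m

Total distance travelled is ∫|v| dt — sum the magnitudes of each area piece.
0–3 s: |5| × 3 = 15 m
3–9 s: |-1| × 6 = 6 m
9–10 s: |10| × 1 = 10 m
Total distance = 31 m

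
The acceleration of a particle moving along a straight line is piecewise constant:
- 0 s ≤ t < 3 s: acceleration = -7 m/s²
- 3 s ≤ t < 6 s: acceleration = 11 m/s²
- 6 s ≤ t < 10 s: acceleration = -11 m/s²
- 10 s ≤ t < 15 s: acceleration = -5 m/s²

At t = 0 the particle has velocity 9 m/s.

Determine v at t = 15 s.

-48 m/s

Δv equals the area under the a-t graph; then v = v₀ + Δv.
0–3 s: -7 × 3 = -21 m/s
3–6 s: 11 × 3 = 33 m/s
6–10 s: -11 × 4 = -44 m/s
10–15 s: -5 × 5 = -25 m/s
Δv = -57 m/s, so v(15) = 9 + (-57) = -48 m/s.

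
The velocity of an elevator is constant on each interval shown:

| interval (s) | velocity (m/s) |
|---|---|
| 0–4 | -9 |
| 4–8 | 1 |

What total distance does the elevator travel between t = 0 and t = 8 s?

Distance (not displacement) is the total path length: add the absolute areas under v-t.
0–4 s: |-9| × 4 = 36 m
4–8 s: |1| × 4 = 4 m
Total distance = 40 m

40 m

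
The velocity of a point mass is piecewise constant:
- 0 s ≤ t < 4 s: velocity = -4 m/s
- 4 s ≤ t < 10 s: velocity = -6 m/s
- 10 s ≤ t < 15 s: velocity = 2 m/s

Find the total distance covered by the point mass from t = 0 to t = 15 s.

Distance (not displacement) is the total path length: add the absolute areas under v-t.
0–4 s: |-4| × 4 = 16 m
4–10 s: |-6| × 6 = 36 m
10–15 s: |2| × 5 = 10 m
Total distance = 62 m

62 m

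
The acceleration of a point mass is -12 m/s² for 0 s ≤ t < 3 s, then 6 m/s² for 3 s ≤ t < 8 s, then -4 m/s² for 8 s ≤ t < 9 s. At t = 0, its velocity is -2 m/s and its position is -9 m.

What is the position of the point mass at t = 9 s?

-194 m

On each constant-a segment, Δv = aΔt and Δx = v₀Δt + ½aΔt²; chain segment to segment.
0–3 s: v starts -2 m/s; Δx = -2·3 + ½·-12·3² = -60 m; v ends -38 m/s.
3–8 s: v starts -38 m/s; Δx = -38·5 + ½·6·5² = -115 m; v ends -8 m/s.
8–9 s: v starts -8 m/s; Δx = -8·1 + ½·-4·1² = -10 m; v ends -12 m/s.
x(9) = -9 + Σ Δx = -194 m.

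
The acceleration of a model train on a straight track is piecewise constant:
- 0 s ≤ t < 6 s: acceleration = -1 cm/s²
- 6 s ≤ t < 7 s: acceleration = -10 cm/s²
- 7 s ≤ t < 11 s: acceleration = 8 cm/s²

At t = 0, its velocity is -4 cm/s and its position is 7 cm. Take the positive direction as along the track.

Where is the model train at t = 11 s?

On each constant-a segment, Δv = aΔt and Δx = v₀Δt + ½aΔt²; chain segment to segment.
0–6 s: v starts -4 cm/s; Δx = -4·6 + ½·-1·6² = -42 cm; v ends -10 cm/s.
6–7 s: v starts -10 cm/s; Δx = -10·1 + ½·-10·1² = -15 cm; v ends -20 cm/s.
7–11 s: v starts -20 cm/s; Δx = -20·4 + ½·8·4² = -16 cm; v ends 12 cm/s.
x(11) = 7 + Σ Δx = -66 cm.

-66 cm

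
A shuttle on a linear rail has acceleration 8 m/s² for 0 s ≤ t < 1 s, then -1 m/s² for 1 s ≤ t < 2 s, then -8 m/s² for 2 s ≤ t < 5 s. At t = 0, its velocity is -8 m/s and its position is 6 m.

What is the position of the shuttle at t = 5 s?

-37.5 m

On each constant-a segment, Δv = aΔt and Δx = v₀Δt + ½aΔt²; chain segment to segment.
0–1 s: v starts -8 m/s; Δx = -8·1 + ½·8·1² = -4 m; v ends 0 m/s.
1–2 s: v starts 0 m/s; Δx = 0·1 + ½·-1·1² = -0.5 m; v ends -1 m/s.
2–5 s: v starts -1 m/s; Δx = -1·3 + ½·-8·3² = -39 m; v ends -25 m/s.
x(5) = 6 + Σ Δx = -37.5 m.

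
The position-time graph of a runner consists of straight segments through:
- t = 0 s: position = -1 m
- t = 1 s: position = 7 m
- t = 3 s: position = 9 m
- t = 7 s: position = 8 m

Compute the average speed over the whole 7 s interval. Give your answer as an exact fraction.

Average speed = (total path length)/(elapsed time); on a piecewise-linear x-t graph the path length is Σ|Δx|.
0–1 s: |Δx| = |7 − -1| = 8 m
1–3 s: |Δx| = |9 − 7| = 2 m
3–7 s: |Δx| = |8 − 9| = 1 m
Total path = 11 m; average speed = 11/7 = 11/7 m/s.

11/7 m/s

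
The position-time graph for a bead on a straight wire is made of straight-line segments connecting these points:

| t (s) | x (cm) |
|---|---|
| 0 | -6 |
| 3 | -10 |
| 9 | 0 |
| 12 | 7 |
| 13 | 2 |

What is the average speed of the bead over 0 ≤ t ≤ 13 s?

Average speed = (total path length)/(elapsed time); on a piecewise-linear x-t graph the path length is Σ|Δx|.
0–3 s: |Δx| = |-10 − -6| = 4 cm
3–9 s: |Δx| = |0 − -10| = 10 cm
9–12 s: |Δx| = |7 − 0| = 7 cm
12–13 s: |Δx| = |2 − 7| = 5 cm
Total path = 26 cm; average speed = 26/13 = 2 cm/s.

2 cm/s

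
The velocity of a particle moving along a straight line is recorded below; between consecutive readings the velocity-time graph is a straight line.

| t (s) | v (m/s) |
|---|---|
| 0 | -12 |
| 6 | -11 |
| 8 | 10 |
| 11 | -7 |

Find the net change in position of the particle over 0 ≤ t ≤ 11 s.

-65.5 m

Displacement is the signed area under the v-t curve.
0–6 s: ½(-12 + -11)(6) = -69 m
6–8 s: ½(-11 + 10)(2) = -1 m
8–11 s: ½(10 + -7)(3) = 4.5 m
Net displacement = -65.5 m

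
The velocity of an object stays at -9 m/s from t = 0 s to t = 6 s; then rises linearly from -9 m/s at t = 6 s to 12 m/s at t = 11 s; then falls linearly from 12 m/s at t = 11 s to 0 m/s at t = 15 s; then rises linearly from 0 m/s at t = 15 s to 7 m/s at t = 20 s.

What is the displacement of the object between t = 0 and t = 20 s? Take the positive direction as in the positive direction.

Net displacement equals the area under the velocity-time graph (areas below the axis count negative).
0–6 s: -9 × 6 = -54 m
6–11 s: ½(-9 + 12)(5) = 7.5 m
11–15 s: ½(12 + 0)(4) = 24 m
15–20 s: ½(0 + 7)(5) = 17.5 m
Net displacement = -5 m

-5 m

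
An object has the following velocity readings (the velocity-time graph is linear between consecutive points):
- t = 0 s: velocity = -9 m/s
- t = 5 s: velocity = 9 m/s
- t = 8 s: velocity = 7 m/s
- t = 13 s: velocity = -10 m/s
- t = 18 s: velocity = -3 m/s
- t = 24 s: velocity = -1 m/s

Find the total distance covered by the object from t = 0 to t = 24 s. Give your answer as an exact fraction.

3839/34 m

Distance (not displacement) is the total path length: add the absolute areas under v-t.
0–5 s: v = 0 at t = 2.5 s; triangle areas 11.25 + 11.25 = 22.5 m
5–8 s: |½(9 + 7)(3)| = 24 m
8–13 s: v = 0 at t = 171/17 s; triangle areas 245/34 + 250/17 = 745/34 m
13–18 s: |½(-10 + -3)(5)| = 32.5 m
18–24 s: |½(-3 + -1)(6)| = 12 m
Total distance = 3839/34 m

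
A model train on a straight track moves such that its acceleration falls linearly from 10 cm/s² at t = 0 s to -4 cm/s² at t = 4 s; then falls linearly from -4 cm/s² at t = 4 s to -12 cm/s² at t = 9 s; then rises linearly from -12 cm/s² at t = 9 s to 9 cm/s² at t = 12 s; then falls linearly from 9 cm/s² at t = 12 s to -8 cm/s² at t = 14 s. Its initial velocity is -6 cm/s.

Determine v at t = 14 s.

Δv equals the area under the a-t graph; then v = v₀ + Δv.
0–4 s: ½(10 + -4)(4) = 12 cm/s
4–9 s: ½(-4 + -12)(5) = -40 cm/s
9–12 s: ½(-12 + 9)(3) = -4.5 cm/s
12–14 s: ½(9 + -8)(2) = 1 cm/s
Δv = -31.5 cm/s, so v(14) = -6 + (-31.5) = -37.5 cm/s.

-37.5 cm/s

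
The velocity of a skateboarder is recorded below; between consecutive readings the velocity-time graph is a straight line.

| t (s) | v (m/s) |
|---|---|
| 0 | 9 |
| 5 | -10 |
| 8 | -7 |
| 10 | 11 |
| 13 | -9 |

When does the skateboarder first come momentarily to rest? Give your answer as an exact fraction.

t = 45/19 s

v changes sign on 0–5 s (from 9 to -10); the graph is linear there, so v = 0 at t = 0 + (-9)·(5 − 0)/(-10 − 9) = 45/19 s.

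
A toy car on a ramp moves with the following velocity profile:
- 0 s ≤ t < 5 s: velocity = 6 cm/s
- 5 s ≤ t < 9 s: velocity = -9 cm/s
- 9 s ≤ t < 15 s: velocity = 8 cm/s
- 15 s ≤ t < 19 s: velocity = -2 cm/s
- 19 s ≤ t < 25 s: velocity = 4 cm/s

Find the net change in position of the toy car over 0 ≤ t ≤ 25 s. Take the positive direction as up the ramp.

58 cm

Net displacement equals the area under the velocity-time graph (areas below the axis count negative).
0–5 s: 6 × 5 = 30 cm
5–9 s: -9 × 4 = -36 cm
9–15 s: 8 × 6 = 48 cm
15–19 s: -2 × 4 = -8 cm
19–25 s: 4 × 6 = 24 cm
Net displacement = 58 cm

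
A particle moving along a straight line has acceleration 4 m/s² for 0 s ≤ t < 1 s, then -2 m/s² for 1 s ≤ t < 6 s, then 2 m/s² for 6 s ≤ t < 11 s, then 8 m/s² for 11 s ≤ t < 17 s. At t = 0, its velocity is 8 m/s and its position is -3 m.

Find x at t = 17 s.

293 m

On each constant-a segment, Δv = aΔt and Δx = v₀Δt + ½aΔt²; chain segment to segment.
0–1 s: v starts 8 m/s; Δx = 8·1 + ½·4·1² = 10 m; v ends 12 m/s.
1–6 s: v starts 12 m/s; Δx = 12·5 + ½·-2·5² = 35 m; v ends 2 m/s.
6–11 s: v starts 2 m/s; Δx = 2·5 + ½·2·5² = 35 m; v ends 12 m/s.
11–17 s: v starts 12 m/s; Δx = 12·6 + ½·8·6² = 216 m; v ends 60 m/s.
x(17) = -3 + Σ Δx = 293 m.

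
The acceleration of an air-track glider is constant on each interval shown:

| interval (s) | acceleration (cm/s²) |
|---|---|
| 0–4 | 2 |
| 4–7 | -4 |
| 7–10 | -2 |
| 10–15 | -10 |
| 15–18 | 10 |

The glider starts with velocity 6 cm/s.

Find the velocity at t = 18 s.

-24 cm/s

Δv equals the area under the a-t graph; then v = v₀ + Δv.
0–4 s: 2 × 4 = 8 cm/s
4–7 s: -4 × 3 = -12 cm/s
7–10 s: -2 × 3 = -6 cm/s
10–15 s: -10 × 5 = -50 cm/s
15–18 s: 10 × 3 = 30 cm/s
Δv = -30 cm/s, so v(18) = 6 + (-30) = -24 cm/s.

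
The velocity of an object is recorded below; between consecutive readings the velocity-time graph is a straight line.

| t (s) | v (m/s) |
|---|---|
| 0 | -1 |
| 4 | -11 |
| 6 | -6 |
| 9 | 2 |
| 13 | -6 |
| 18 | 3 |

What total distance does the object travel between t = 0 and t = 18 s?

Total distance travelled is ∫|v| dt — sum the magnitudes of each area piece.
0–4 s: |½(-1 + -11)(4)| = 24 m
4–6 s: |½(-11 + -6)(2)| = 17 m
6–9 s: v = 0 at t = 8.25 s; triangle areas 6.75 + 0.75 = 7.5 m
9–13 s: v = 0 at t = 10 s; triangle areas 1 + 9 = 10 m
13–18 s: v = 0 at t = 49/3 s; triangle areas 10 + 2.5 = 12.5 m
Total distance = 71 m

71 m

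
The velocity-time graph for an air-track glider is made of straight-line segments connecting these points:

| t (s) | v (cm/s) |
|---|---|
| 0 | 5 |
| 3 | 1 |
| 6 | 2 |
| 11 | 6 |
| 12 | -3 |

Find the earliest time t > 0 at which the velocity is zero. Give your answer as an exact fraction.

t = 35/3 s

v changes sign on 11–12 s (from 6 to -3); the graph is linear there, so v = 0 at t = 11 + (-6)·(12 − 11)/(-3 − 6) = 35/3 s.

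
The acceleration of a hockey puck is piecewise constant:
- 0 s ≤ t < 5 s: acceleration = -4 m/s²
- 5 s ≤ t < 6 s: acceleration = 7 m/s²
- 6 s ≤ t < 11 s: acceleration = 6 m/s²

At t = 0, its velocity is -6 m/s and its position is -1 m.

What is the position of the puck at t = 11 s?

-123.5 m

On each constant-a segment, Δv = aΔt and Δx = v₀Δt + ½aΔt²; chain segment to segment.
0–5 s: v starts -6 m/s; Δx = -6·5 + ½·-4·5² = -80 m; v ends -26 m/s.
5–6 s: v starts -26 m/s; Δx = -26·1 + ½·7·1² = -22.5 m; v ends -19 m/s.
6–11 s: v starts -19 m/s; Δx = -19·5 + ½·6·5² = -20 m; v ends 11 m/s.
x(11) = -1 + Σ Δx = -123.5 m.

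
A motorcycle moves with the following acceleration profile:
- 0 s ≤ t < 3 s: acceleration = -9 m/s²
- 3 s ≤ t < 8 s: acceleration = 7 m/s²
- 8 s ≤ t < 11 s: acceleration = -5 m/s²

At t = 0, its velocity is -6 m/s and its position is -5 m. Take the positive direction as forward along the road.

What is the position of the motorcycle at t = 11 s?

-157.5 m

On each constant-a segment, Δv = aΔt and Δx = v₀Δt + ½aΔt²; chain segment to segment.
0–3 s: v starts -6 m/s; Δx = -6·3 + ½·-9·3² = -58.5 m; v ends -33 m/s.
3–8 s: v starts -33 m/s; Δx = -33·5 + ½·7·5² = -77.5 m; v ends 2 m/s.
8–11 s: v starts 2 m/s; Δx = 2·3 + ½·-5·3² = -16.5 m; v ends -13 m/s.
x(11) = -5 + Σ Δx = -157.5 m.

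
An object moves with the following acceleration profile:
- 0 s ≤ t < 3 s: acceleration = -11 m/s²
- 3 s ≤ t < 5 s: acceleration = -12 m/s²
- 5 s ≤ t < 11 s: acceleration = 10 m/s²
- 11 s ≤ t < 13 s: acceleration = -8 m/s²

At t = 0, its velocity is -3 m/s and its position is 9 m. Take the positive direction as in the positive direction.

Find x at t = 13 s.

-341.5 m

On each constant-a segment, Δv = aΔt and Δx = v₀Δt + ½aΔt²; chain segment to segment.
0–3 s: v starts -3 m/s; Δx = -3·3 + ½·-11·3² = -58.5 m; v ends -36 m/s.
3–5 s: v starts -36 m/s; Δx = -36·2 + ½·-12·2² = -96 m; v ends -60 m/s.
5–11 s: v starts -60 m/s; Δx = -60·6 + ½·10·6² = -180 m; v ends 0 m/s.
11–13 s: v starts 0 m/s; Δx = 0·2 + ½·-8·2² = -16 m; v ends -16 m/s.
x(13) = 9 + Σ Δx = -341.5 m.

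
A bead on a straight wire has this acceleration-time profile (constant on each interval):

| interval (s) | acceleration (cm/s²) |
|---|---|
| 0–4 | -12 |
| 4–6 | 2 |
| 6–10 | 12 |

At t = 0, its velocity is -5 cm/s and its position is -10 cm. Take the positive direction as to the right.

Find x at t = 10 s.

On each constant-a segment, Δv = aΔt and Δx = v₀Δt + ½aΔt²; chain segment to segment.
0–4 s: v starts -5 cm/s; Δx = -5·4 + ½·-12·4² = -116 cm; v ends -53 cm/s.
4–6 s: v starts -53 cm/s; Δx = -53·2 + ½·2·2² = -102 cm; v ends -49 cm/s.
6–10 s: v starts -49 cm/s; Δx = -49·4 + ½·12·4² = -100 cm; v ends -1 cm/s.
x(10) = -10 + Σ Δx = -328 cm.

-328 cm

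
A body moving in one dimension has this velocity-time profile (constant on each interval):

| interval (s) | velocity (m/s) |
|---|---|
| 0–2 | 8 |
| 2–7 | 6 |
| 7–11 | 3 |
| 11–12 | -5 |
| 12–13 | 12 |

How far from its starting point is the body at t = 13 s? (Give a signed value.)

65 m

Net displacement equals the area under the velocity-time graph (areas below the axis count negative).
0–2 s: 8 × 2 = 16 m
2–7 s: 6 × 5 = 30 m
7–11 s: 3 × 4 = 12 m
11–12 s: -5 × 1 = -5 m
12–13 s: 12 × 1 = 12 m
Net displacement = 65 m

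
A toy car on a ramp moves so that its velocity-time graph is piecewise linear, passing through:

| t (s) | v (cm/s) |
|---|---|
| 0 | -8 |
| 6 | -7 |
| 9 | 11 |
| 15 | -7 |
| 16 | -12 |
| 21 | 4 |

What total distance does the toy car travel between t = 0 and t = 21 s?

122 cm

Distance (not displacement) is the total path length: add the absolute areas under v-t.
0–6 s: |½(-8 + -7)(6)| = 45 cm
6–9 s: v = 0 at t = 43/6 s; triangle areas 49/12 + 121/12 = 85/6 cm
9–15 s: v = 0 at t = 38/3 s; triangle areas 121/6 + 49/6 = 85/3 cm
15–16 s: |½(-7 + -12)(1)| = 9.5 cm
16–21 s: v = 0 at t = 19.75 s; triangle areas 22.5 + 2.5 = 25 cm
Total distance = 122 cm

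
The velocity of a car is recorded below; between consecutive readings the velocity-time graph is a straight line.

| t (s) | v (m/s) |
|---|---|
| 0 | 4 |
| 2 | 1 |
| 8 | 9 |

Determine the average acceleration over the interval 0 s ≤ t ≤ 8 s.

0.625 m/s²

Average acceleration = Δv/Δt = (9 − 4)/(8 − 0) = 0.625 m/s².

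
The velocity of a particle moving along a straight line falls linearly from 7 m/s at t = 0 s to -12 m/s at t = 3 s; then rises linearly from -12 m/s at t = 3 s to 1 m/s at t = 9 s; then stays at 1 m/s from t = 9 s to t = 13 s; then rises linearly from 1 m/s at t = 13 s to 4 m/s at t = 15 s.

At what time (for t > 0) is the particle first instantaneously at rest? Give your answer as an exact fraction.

v changes sign on 0–3 s (from 7 to -12); the graph is linear there, so v = 0 at t = 0 + (-7)·(3 − 0)/(-12 − 7) = 21/19 s.

t = 21/19 s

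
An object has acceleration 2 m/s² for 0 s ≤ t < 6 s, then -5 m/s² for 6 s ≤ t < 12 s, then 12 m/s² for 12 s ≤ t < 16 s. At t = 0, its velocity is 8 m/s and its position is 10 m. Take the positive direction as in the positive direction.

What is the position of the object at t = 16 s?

On each constant-a segment, Δv = aΔt and Δx = v₀Δt + ½aΔt²; chain segment to segment.
0–6 s: v starts 8 m/s; Δx = 8·6 + ½·2·6² = 84 m; v ends 20 m/s.
6–12 s: v starts 20 m/s; Δx = 20·6 + ½·-5·6² = 30 m; v ends -10 m/s.
12–16 s: v starts -10 m/s; Δx = -10·4 + ½·12·4² = 56 m; v ends 38 m/s.
x(16) = 10 + Σ Δx = 180 m.

180 m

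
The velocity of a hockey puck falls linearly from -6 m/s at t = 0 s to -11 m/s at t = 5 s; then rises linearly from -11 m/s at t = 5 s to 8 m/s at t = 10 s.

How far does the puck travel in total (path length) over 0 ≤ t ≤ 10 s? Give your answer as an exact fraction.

Total distance travelled is ∫|v| dt — sum the magnitudes of each area piece.
0–5 s: |½(-6 + -11)(5)| = 42.5 m
5–10 s: v = 0 at t = 150/19 s; triangle areas 605/38 + 160/19 = 925/38 m
Total distance = 1270/19 m

1270/19 m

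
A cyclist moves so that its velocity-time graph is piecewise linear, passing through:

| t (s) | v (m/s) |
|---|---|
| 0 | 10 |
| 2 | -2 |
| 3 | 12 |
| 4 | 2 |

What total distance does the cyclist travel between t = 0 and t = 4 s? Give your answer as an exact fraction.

Total distance travelled is ∫|v| dt — sum the magnitudes of each area piece.
0–2 s: v = 0 at t = 5/3 s; triangle areas 25/3 + 1/3 = 26/3 m
2–3 s: v = 0 at t = 15/7 s; triangle areas 1/7 + 36/7 = 37/7 m
3–4 s: |½(12 + 2)(1)| = 7 m
Total distance = 440/21 m

440/21 m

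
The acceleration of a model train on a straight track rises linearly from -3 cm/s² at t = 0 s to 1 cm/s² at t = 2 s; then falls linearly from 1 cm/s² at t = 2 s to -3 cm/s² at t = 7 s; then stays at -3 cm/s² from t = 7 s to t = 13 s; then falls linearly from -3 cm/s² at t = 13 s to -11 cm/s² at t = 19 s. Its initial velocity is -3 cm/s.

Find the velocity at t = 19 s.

Δv equals the area under the a-t graph; then v = v₀ + Δv.
0–2 s: ½(-3 + 1)(2) = -2 cm/s
2–7 s: ½(1 + -3)(5) = -5 cm/s
7–13 s: -3 × 6 = -18 cm/s
13–19 s: ½(-3 + -11)(6) = -42 cm/s
Δv = -67 cm/s, so v(19) = -3 + (-67) = -70 cm/s.

-70 cm/s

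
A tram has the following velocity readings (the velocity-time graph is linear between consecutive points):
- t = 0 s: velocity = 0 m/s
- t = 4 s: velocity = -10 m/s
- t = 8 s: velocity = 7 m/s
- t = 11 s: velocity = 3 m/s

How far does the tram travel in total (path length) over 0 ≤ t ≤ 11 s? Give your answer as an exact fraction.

893/17 m

Total distance travelled is ∫|v| dt — sum the magnitudes of each area piece.
0–4 s: |½(0 + -10)(4)| = 20 m
4–8 s: v = 0 at t = 108/17 s; triangle areas 200/17 + 98/17 = 298/17 m
8–11 s: |½(7 + 3)(3)| = 15 m
Total distance = 893/17 m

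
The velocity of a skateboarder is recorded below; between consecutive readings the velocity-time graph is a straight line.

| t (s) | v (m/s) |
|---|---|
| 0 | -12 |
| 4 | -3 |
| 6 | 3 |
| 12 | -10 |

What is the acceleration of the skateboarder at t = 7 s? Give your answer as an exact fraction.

Acceleration is the slope of the v-t graph on 6–12 s: (-10 − 3)/(12 − 6) = -13/6 m/s².

-13/6 m/s²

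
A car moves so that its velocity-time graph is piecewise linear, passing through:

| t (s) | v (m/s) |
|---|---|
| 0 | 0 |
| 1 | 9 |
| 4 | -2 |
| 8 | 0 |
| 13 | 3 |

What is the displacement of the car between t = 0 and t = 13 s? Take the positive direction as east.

Displacement is the signed area under the v-t curve.
0–1 s: ½(0 + 9)(1) = 4.5 m
1–4 s: ½(9 + -2)(3) = 10.5 m
4–8 s: ½(-2 + 0)(4) = -4 m
8–13 s: ½(0 + 3)(5) = 7.5 m
Net displacement = 18.5 m

18.5 m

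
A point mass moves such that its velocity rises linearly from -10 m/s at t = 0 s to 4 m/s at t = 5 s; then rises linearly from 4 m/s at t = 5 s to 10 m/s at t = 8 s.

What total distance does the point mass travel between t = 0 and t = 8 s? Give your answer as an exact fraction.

Total distance travelled is ∫|v| dt — sum the magnitudes of each area piece.
0–5 s: v = 0 at t = 25/7 s; triangle areas 125/7 + 20/7 = 145/7 m
5–8 s: |½(4 + 10)(3)| = 21 m
Total distance = 292/7 m

292/7 m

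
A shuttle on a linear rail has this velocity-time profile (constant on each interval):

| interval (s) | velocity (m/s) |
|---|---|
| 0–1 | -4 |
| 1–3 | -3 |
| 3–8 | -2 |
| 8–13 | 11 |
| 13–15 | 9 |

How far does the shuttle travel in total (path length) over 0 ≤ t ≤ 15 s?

Distance (not displacement) is the total path length: add the absolute areas under v-t.
0–1 s: |-4| × 1 = 4 m
1–3 s: |-3| × 2 = 6 m
3–8 s: |-2| × 5 = 10 m
8–13 s: |11| × 5 = 55 m
13–15 s: |9| × 2 = 18 m
Total distance = 93 m

93 m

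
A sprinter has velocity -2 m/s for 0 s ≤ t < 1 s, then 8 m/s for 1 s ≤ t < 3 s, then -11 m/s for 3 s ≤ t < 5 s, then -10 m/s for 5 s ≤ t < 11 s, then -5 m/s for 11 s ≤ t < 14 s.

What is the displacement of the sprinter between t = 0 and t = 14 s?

Displacement is the signed area under the v-t curve.
0–1 s: -2 × 1 = -2 m
1–3 s: 8 × 2 = 16 m
3–5 s: -11 × 2 = -22 m
5–11 s: -10 × 6 = -60 m
11–14 s: -5 × 3 = -15 m
Net displacement = -83 m

-83 m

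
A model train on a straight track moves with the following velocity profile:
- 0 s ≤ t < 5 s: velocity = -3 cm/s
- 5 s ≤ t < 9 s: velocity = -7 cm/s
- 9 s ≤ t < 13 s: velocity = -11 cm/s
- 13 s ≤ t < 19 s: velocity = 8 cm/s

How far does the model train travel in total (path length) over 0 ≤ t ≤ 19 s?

135 cm

Distance (not displacement) is the total path length: add the absolute areas under v-t.
0–5 s: |-3| × 5 = 15 cm
5–9 s: |-7| × 4 = 28 cm
9–13 s: |-11| × 4 = 44 cm
13–19 s: |8| × 6 = 48 cm
Total distance = 135 cm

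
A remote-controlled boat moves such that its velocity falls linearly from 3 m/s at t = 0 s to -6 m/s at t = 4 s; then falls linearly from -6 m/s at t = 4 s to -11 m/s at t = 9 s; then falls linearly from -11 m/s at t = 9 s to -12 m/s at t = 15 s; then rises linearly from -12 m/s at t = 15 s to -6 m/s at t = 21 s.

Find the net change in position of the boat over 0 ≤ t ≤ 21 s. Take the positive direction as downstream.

-171.5 m

Displacement is the signed area under the v-t curve.
0–4 s: ½(3 + -6)(4) = -6 m
4–9 s: ½(-6 + -11)(5) = -42.5 m
9–15 s: ½(-11 + -12)(6) = -69 m
15–21 s: ½(-12 + -6)(6) = -54 m
Net displacement = -171.5 m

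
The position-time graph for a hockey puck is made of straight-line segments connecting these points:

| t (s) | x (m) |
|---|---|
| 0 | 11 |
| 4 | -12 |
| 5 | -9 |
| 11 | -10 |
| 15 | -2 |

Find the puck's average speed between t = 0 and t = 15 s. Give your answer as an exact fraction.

7/3 m/s

Average speed = (total path length)/(elapsed time); on a piecewise-linear x-t graph the path length is Σ|Δx|.
0–4 s: |Δx| = |-12 − 11| = 23 m
4–5 s: |Δx| = |-9 − -12| = 3 m
5–11 s: |Δx| = |-10 − -9| = 1 m
11–15 s: |Δx| = |-2 − -10| = 8 m
Total path = 35 m; average speed = 35/15 = 7/3 m/s.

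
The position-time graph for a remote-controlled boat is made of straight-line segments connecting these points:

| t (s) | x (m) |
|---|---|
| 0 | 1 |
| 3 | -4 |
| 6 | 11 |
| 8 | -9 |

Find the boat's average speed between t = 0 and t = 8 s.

Average speed = (total path length)/(elapsed time); on a piecewise-linear x-t graph the path length is Σ|Δx|.
0–3 s: |Δx| = |-4 − 1| = 5 m
3–6 s: |Δx| = |11 − -4| = 15 m
6–8 s: |Δx| = |-9 − 11| = 20 m
Total path = 40 m; average speed = 40/8 = 5 m/s.

5 m/s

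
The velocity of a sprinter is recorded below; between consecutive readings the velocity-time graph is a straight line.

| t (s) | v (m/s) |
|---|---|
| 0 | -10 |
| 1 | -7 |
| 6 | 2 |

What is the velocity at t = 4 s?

On 1–6 s the graph is linear from -7 to 2 m/s: v(4) = -7 + (2 − -7)·(4 − 1)/(6 − 1) = -1.6 m/s.

-1.6 m/s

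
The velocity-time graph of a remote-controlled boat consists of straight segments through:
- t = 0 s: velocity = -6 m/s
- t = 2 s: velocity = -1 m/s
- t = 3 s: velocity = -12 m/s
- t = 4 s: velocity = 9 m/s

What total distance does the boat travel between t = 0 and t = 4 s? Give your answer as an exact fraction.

Total distance travelled is ∫|v| dt — sum the magnitudes of each area piece.
0–2 s: |½(-6 + -1)(2)| = 7 m
2–3 s: |½(-1 + -12)(1)| = 6.5 m
3–4 s: v = 0 at t = 25/7 s; triangle areas 24/7 + 27/14 = 75/14 m
Total distance = 132/7 m

132/7 m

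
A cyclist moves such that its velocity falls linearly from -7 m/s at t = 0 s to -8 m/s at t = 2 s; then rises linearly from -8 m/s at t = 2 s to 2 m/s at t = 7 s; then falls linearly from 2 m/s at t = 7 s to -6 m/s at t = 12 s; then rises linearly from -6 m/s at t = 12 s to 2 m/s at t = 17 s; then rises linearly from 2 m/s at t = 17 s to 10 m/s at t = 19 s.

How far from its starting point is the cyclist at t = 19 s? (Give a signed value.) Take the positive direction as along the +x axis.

-38 m

Net displacement equals the area under the velocity-time graph (areas below the axis count negative).
0–2 s: ½(-7 + -8)(2) = -15 m
2–7 s: ½(-8 + 2)(5) = -15 m
7–12 s: ½(2 + -6)(5) = -10 m
12–17 s: ½(-6 + 2)(5) = -10 m
17–19 s: ½(2 + 10)(2) = 12 m
Net displacement = -38 m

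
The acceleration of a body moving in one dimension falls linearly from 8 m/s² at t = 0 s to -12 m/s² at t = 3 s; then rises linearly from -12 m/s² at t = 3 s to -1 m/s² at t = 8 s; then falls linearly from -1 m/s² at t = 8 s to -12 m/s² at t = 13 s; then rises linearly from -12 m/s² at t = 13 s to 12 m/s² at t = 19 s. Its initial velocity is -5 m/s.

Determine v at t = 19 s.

Δv equals the area under the a-t graph; then v = v₀ + Δv.
0–3 s: ½(8 + -12)(3) = -6 m/s
3–8 s: ½(-12 + -1)(5) = -32.5 m/s
8–13 s: ½(-1 + -12)(5) = -32.5 m/s
13–19 s: ½(-12 + 12)(6) = 0 m/s
Δv = -71 m/s, so v(19) = -5 + (-71) = -76 m/s.

-76 m/s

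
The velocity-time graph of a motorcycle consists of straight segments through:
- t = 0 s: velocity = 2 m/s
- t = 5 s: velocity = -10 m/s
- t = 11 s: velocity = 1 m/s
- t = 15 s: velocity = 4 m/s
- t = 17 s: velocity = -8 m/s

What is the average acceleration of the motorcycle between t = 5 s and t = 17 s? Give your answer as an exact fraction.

1/6 m/s²

Average acceleration = Δv/Δt = (-8 − -10)/(17 − 5) = 1/6 m/s².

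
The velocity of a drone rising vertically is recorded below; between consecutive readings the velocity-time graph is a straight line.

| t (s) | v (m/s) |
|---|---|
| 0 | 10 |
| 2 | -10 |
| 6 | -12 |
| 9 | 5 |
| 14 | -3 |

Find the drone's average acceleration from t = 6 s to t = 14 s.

1.125 m/s²

Average acceleration = Δv/Δt = (-3 − -12)/(14 − 6) = 1.125 m/s².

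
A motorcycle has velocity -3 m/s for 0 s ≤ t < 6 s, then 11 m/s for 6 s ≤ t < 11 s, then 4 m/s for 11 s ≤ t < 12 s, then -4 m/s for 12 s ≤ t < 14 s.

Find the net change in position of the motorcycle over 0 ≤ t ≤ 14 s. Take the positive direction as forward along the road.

33 m

Net displacement equals the area under the velocity-time graph (areas below the axis count negative).
0–6 s: -3 × 6 = -18 m
6–11 s: 11 × 5 = 55 m
11–12 s: 4 × 1 = 4 m
12–14 s: -4 × 2 = -8 m
Net displacement = 33 m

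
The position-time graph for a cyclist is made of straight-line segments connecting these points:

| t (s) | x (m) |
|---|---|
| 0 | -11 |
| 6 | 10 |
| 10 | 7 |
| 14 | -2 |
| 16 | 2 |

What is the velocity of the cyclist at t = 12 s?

-2.25 m/s

Velocity is the slope of the x-t graph on 10–14 s: (-2 − 7)/(14 − 10) = -2.25 m/s.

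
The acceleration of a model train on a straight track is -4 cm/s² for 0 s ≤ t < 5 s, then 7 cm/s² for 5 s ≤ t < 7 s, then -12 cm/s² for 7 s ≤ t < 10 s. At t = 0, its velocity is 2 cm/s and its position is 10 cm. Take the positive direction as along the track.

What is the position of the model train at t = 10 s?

On each constant-a segment, Δv = aΔt and Δx = v₀Δt + ½aΔt²; chain segment to segment.
0–5 s: v starts 2 cm/s; Δx = 2·5 + ½·-4·5² = -40 cm; v ends -18 cm/s.
5–7 s: v starts -18 cm/s; Δx = -18·2 + ½·7·2² = -22 cm; v ends -4 cm/s.
7–10 s: v starts -4 cm/s; Δx = -4·3 + ½·-12·3² = -66 cm; v ends -40 cm/s.
x(10) = 10 + Σ Δx = -118 cm.

-118 cm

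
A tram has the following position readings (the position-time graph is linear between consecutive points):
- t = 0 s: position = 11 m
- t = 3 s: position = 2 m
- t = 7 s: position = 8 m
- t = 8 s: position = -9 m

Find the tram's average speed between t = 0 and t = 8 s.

4 m/s

Average speed = (total path length)/(elapsed time); on a piecewise-linear x-t graph the path length is Σ|Δx|.
0–3 s: |Δx| = |2 − 11| = 9 m
3–7 s: |Δx| = |8 − 2| = 6 m
7–8 s: |Δx| = |-9 − 8| = 17 m
Total path = 32 m; average speed = 32/8 = 4 m/s.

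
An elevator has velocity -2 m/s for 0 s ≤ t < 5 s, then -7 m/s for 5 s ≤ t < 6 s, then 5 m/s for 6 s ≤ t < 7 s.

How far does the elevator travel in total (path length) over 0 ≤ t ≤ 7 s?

22 m

Total distance travelled is ∫|v| dt — sum the magnitudes of each area piece.
0–5 s: |-2| × 5 = 10 m
5–6 s: |-7| × 1 = 7 m
6–7 s: |5| × 1 = 5 m
Total distance = 22 m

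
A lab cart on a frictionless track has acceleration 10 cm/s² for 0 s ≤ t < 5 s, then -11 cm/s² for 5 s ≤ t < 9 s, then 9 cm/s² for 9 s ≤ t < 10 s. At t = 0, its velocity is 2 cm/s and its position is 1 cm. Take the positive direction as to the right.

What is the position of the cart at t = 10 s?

On each constant-a segment, Δv = aΔt and Δx = v₀Δt + ½aΔt²; chain segment to segment.
0–5 s: v starts 2 cm/s; Δx = 2·5 + ½·10·5² = 135 cm; v ends 52 cm/s.
5–9 s: v starts 52 cm/s; Δx = 52·4 + ½·-11·4² = 120 cm; v ends 8 cm/s.
9–10 s: v starts 8 cm/s; Δx = 8·1 + ½·9·1² = 12.5 cm; v ends 17 cm/s.
x(10) = 1 + Σ Δx = 268.5 cm.

268.5 cm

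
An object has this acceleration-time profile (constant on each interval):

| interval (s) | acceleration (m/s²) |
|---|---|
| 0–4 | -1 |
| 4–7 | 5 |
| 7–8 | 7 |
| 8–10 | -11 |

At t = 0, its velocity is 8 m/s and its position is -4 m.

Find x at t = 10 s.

107 m

On each constant-a segment, Δv = aΔt and Δx = v₀Δt + ½aΔt²; chain segment to segment.
0–4 s: v starts 8 m/s; Δx = 8·4 + ½·-1·4² = 24 m; v ends 4 m/s.
4–7 s: v starts 4 m/s; Δx = 4·3 + ½·5·3² = 34.5 m; v ends 19 m/s.
7–8 s: v starts 19 m/s; Δx = 19·1 + ½·7·1² = 22.5 m; v ends 26 m/s.
8–10 s: v starts 26 m/s; Δx = 26·2 + ½·-11·2² = 30 m; v ends 4 m/s.
x(10) = -4 + Σ Δx = 107 m.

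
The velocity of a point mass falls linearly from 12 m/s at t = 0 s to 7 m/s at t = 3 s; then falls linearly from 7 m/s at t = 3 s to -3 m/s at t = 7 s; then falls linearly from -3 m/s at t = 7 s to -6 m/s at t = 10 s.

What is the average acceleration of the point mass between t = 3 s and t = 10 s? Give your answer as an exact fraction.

-13/7 m/s²

Average acceleration = Δv/Δt = (-6 − 7)/(10 − 3) = -13/7 m/s².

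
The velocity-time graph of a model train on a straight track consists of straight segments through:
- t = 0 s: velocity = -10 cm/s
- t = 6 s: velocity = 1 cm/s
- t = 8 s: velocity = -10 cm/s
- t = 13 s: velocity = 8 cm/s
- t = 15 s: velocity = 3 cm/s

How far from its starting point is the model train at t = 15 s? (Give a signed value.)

Net displacement equals the area under the velocity-time graph (areas below the axis count negative).
0–6 s: ½(-10 + 1)(6) = -27 cm
6–8 s: ½(1 + -10)(2) = -9 cm
8–13 s: ½(-10 + 8)(5) = -5 cm
13–15 s: ½(8 + 3)(2) = 11 cm
Net displacement = -30 cm

-30 cm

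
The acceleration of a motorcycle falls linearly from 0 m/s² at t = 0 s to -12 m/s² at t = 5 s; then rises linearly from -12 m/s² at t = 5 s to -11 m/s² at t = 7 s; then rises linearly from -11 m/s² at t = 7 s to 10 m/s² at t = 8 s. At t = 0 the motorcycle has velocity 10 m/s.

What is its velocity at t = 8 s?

-43.5 m/s

Δv equals the area under the a-t graph; then v = v₀ + Δv.
0–5 s: ½(0 + -12)(5) = -30 m/s
5–7 s: ½(-12 + -11)(2) = -23 m/s
7–8 s: ½(-11 + 10)(1) = -0.5 m/s
Δv = -53.5 m/s, so v(8) = 10 + (-53.5) = -43.5 m/s.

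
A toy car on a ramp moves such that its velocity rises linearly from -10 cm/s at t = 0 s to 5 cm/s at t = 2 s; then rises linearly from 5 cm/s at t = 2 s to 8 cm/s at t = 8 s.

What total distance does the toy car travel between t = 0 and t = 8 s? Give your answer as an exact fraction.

142/3 cm

Total distance travelled is ∫|v| dt — sum the magnitudes of each area piece.
0–2 s: v = 0 at t = 4/3 s; triangle areas 20/3 + 5/3 = 25/3 cm
2–8 s: |½(5 + 8)(6)| = 39 cm
Total distance = 142/3 cm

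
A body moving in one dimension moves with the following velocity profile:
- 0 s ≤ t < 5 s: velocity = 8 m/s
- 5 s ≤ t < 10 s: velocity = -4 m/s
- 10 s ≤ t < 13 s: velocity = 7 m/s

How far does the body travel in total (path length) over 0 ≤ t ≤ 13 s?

Total distance travelled is ∫|v| dt — sum the magnitudes of each area piece.
0–5 s: |8| × 5 = 40 m
5–10 s: |-4| × 5 = 20 m
10–13 s: |7| × 3 = 21 m
Total distance = 81 m

81 m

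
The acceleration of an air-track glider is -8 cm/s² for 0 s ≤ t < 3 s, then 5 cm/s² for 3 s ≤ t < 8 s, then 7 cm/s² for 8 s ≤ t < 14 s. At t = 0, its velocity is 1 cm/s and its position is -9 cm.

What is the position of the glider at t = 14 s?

On each constant-a segment, Δv = aΔt and Δx = v₀Δt + ½aΔt²; chain segment to segment.
0–3 s: v starts 1 cm/s; Δx = 1·3 + ½·-8·3² = -33 cm; v ends -23 cm/s.
3–8 s: v starts -23 cm/s; Δx = -23·5 + ½·5·5² = -52.5 cm; v ends 2 cm/s.
8–14 s: v starts 2 cm/s; Δx = 2·6 + ½·7·6² = 138 cm; v ends 44 cm/s.
x(14) = -9 + Σ Δx = 43.5 cm.

43.5 cm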